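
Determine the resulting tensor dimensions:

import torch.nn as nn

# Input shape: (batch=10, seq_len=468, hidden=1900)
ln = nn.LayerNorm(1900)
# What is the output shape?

Input shape: (10, 468, 1900)
Output shape: (10, 468, 1900)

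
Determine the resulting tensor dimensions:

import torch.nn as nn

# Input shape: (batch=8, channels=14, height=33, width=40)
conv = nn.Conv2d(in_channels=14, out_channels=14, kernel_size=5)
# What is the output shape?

Input shape: (8, 14, 33, 40)
Output shape: (8, 14, 29, 36)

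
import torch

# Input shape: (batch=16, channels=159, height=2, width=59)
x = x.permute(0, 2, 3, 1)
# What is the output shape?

Input shape: (16, 159, 2, 59)
Output shape: (16, 2, 59, 159)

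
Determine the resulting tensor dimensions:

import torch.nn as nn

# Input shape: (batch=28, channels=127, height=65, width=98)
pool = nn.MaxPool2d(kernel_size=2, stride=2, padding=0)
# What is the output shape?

Input shape: (28, 127, 65, 98)
Output shape: (28, 127, 32, 49)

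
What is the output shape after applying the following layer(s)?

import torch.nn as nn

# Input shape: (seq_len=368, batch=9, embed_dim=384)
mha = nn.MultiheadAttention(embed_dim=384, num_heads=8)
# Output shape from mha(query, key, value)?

Input shape: (368, 9, 384)
Output shape: (368, 9, 384)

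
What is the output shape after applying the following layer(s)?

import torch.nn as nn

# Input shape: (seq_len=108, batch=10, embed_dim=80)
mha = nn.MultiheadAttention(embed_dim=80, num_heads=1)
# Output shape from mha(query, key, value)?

Input shape: (108, 10, 80)
Output shape: (108, 10, 80)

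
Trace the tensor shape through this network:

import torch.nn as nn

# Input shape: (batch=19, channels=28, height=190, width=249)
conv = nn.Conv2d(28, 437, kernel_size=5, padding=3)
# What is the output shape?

Input shape: (19, 28, 190, 249)
Output shape: (19, 437, 192, 251)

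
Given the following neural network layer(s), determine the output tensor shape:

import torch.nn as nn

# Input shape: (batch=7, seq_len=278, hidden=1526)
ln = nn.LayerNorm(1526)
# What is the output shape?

Input shape: (7, 278, 1526)
Output shape: (7, 278, 1526)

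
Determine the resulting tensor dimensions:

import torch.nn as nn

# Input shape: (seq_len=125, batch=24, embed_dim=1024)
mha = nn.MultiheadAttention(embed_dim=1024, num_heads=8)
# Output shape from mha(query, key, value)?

Input shape: (125, 24, 1024)
Output shape: (125, 24, 1024)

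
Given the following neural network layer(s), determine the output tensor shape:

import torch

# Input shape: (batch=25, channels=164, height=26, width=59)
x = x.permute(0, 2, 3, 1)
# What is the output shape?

Input shape: (25, 164, 26, 59)
Output shape: (25, 26, 59, 164)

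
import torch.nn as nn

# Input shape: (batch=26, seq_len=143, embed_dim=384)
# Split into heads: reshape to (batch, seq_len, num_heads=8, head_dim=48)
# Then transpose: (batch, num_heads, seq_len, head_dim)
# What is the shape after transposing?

Input shape: (26, 143, 384)
  -> after reshape: (26, 143, 8, 48)
Output shape: (26, 8, 143, 48)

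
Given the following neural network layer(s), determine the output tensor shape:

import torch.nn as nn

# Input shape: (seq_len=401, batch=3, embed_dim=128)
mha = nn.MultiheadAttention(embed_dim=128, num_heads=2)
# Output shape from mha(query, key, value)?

Input shape: (401, 3, 128)
Output shape: (401, 3, 128)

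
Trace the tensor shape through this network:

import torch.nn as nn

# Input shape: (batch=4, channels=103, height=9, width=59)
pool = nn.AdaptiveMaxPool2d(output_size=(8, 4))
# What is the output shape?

Input shape: (4, 103, 9, 59)
Output shape: (4, 103, 8, 4)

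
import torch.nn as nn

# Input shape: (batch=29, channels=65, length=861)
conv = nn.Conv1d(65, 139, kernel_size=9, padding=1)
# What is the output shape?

Input shape: (29, 65, 861)
Output shape: (29, 139, 855)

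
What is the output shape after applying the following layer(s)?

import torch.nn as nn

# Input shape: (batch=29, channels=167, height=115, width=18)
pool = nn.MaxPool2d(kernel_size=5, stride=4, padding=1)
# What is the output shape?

Input shape: (29, 167, 115, 18)
Output shape: (29, 167, 29, 4)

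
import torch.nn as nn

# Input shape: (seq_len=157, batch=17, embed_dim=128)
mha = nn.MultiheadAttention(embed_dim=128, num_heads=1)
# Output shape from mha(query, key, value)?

Input shape: (157, 17, 128)
Output shape: (157, 17, 128)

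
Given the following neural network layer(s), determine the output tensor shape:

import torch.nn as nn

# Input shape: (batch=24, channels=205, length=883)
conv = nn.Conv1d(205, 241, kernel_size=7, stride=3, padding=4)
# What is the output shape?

Input shape: (24, 205, 883)
Output shape: (24, 241, 295)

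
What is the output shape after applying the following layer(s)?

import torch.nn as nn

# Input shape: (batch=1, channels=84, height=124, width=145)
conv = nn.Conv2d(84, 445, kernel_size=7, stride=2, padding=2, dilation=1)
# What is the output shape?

Input shape: (1, 84, 124, 145)
Output shape: (1, 445, 61, 72)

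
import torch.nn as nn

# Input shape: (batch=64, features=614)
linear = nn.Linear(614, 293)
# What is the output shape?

Input shape: (64, 614)
Output shape: (64, 293)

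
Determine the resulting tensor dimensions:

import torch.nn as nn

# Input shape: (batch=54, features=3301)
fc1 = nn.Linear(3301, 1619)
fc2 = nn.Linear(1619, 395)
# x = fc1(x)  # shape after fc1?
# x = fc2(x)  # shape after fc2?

Input shape: (54, 3301)
  -> after fc1: (54, 1619)
Output shape: (54, 395)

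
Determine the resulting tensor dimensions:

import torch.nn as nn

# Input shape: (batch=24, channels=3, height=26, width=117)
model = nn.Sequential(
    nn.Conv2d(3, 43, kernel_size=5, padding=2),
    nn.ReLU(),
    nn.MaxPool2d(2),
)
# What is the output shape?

Input shape: (24, 3, 26, 117)
  -> after Conv2d: (24, 43, 26, 117)
  -> after ReLU: (24, 43, 26, 117)
Output shape: (24, 43, 13, 58)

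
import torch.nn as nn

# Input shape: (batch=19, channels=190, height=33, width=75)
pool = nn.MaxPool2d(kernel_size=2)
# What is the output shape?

Input shape: (19, 190, 33, 75)
Output shape: (19, 190, 16, 37)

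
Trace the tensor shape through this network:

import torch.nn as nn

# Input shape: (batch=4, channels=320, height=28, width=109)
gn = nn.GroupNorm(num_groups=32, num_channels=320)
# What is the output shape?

Input shape: (4, 320, 28, 109)
Output shape: (4, 320, 28, 109)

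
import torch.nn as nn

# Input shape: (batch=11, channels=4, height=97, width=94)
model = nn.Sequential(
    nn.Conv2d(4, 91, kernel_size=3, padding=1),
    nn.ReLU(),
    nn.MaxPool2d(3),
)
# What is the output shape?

Input shape: (11, 4, 97, 94)
  -> after Conv2d: (11, 91, 97, 94)
  -> after ReLU: (11, 91, 97, 94)
Output shape: (11, 91, 32, 31)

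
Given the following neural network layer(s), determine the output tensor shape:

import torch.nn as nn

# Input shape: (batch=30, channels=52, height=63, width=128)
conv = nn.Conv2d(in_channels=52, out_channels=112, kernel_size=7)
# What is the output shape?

Input shape: (30, 52, 63, 128)
Output shape: (30, 112, 57, 122)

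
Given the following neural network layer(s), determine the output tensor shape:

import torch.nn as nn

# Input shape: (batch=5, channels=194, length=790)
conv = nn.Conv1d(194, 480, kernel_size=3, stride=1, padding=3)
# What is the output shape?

Input shape: (5, 194, 790)
Output shape: (5, 480, 794)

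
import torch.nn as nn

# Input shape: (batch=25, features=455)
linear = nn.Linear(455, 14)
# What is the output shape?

Input shape: (25, 455)
Output shape: (25, 14)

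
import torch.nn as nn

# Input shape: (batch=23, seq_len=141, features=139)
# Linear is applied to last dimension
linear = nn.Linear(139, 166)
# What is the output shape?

Input shape: (23, 141, 139)
Output shape: (23, 141, 166)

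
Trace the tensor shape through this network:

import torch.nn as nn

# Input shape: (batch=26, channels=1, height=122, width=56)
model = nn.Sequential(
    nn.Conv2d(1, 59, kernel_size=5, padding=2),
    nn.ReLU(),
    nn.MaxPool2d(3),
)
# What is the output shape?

Input shape: (26, 1, 122, 56)
  -> after Conv2d: (26, 59, 122, 56)
  -> after ReLU: (26, 59, 122, 56)
Output shape: (26, 59, 40, 18)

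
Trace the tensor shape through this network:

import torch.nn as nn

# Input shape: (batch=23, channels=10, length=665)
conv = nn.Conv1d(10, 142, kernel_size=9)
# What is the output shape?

Input shape: (23, 10, 665)
Output shape: (23, 142, 657)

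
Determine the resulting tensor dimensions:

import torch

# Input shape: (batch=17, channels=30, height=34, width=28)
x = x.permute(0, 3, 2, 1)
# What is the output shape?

Input shape: (17, 30, 34, 28)
Output shape: (17, 28, 34, 30)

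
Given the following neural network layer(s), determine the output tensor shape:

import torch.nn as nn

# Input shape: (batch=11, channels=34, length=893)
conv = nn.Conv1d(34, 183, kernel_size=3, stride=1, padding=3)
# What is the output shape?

Input shape: (11, 34, 893)
Output shape: (11, 183, 897)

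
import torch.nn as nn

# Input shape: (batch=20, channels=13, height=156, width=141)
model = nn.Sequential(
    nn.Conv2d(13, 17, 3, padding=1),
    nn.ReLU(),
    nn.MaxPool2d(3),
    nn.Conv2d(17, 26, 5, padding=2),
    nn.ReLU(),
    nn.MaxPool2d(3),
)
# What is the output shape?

Input shape: (20, 13, 156, 141)
  -> after first Conv2d: (20, 17, 156, 141)
  -> after first MaxPool2d: (20, 17, 52, 47)
  -> after second Conv2d: (20, 26, 52, 47)
Output shape: (20, 26, 17, 15)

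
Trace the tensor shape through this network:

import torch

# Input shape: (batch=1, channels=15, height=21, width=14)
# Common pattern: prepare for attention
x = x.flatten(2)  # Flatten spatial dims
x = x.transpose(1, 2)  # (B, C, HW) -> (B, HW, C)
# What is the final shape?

Input shape: (1, 15, 21, 14)
  -> after flatten(2): (1, 15, 294)
Output shape: (1, 294, 15)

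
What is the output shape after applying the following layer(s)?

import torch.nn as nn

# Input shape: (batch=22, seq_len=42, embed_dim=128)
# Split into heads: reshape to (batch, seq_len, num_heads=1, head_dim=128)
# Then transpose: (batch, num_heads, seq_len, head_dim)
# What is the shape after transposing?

Input shape: (22, 42, 128)
  -> after reshape: (22, 42, 1, 128)
Output shape: (22, 1, 42, 128)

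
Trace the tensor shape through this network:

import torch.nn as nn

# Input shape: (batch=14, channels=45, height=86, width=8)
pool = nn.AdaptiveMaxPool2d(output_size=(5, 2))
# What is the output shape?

Input shape: (14, 45, 86, 8)
Output shape: (14, 45, 5, 2)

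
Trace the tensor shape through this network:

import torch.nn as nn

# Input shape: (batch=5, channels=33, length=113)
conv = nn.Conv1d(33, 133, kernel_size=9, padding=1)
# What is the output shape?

Input shape: (5, 33, 113)
Output shape: (5, 133, 107)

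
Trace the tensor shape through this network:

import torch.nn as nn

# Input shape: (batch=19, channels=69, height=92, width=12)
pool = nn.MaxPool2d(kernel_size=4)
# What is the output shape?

Input shape: (19, 69, 92, 12)
Output shape: (19, 69, 23, 3)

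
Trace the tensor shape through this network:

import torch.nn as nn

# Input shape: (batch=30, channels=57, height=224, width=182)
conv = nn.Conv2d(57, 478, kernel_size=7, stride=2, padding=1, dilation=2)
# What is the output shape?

Input shape: (30, 57, 224, 182)
Output shape: (30, 478, 107, 86)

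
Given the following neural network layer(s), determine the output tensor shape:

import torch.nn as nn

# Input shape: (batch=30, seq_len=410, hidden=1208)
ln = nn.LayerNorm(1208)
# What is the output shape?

Input shape: (30, 410, 1208)
Output shape: (30, 410, 1208)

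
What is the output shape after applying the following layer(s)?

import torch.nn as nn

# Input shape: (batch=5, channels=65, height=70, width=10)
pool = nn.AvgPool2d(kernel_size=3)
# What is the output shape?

Input shape: (5, 65, 70, 10)
Output shape: (5, 65, 23, 3)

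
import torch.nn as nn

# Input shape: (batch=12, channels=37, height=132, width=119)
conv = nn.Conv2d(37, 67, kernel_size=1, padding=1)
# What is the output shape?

Input shape: (12, 37, 132, 119)
Output shape: (12, 67, 134, 121)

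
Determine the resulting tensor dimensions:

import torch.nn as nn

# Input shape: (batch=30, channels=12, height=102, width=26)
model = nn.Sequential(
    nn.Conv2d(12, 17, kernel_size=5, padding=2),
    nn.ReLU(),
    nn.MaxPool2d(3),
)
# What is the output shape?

Input shape: (30, 12, 102, 26)
  -> after Conv2d: (30, 17, 102, 26)
  -> after ReLU: (30, 17, 102, 26)
Output shape: (30, 17, 34, 8)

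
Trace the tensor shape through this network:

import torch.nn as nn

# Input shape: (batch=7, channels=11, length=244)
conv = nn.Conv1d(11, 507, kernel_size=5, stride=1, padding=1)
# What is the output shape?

Input shape: (7, 11, 244)
Output shape: (7, 507, 242)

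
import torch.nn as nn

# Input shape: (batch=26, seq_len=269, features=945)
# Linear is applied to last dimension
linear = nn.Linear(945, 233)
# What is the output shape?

Input shape: (26, 269, 945)
Output shape: (26, 269, 233)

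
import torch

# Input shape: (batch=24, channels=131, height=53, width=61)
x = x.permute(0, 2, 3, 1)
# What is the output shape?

Input shape: (24, 131, 53, 61)
Output shape: (24, 53, 61, 131)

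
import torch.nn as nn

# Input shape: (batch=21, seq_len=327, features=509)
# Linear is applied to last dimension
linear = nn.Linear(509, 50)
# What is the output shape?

Input shape: (21, 327, 509)
Output shape: (21, 327, 50)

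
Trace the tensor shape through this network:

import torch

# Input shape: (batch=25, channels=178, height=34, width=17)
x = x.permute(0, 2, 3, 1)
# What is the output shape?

Input shape: (25, 178, 34, 17)
Output shape: (25, 34, 17, 178)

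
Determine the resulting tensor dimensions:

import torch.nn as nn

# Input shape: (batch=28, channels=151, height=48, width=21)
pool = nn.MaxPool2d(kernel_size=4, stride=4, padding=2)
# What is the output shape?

Input shape: (28, 151, 48, 21)
Output shape: (28, 151, 13, 6)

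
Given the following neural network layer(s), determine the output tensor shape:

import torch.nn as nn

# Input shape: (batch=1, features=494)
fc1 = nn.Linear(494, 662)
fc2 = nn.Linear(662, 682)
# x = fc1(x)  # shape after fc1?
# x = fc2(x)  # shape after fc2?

Input shape: (1, 494)
  -> after fc1: (1, 662)
Output shape: (1, 682)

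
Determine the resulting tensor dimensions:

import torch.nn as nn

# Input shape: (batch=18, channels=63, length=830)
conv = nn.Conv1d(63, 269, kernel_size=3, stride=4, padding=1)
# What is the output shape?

Input shape: (18, 63, 830)
Output shape: (18, 269, 208)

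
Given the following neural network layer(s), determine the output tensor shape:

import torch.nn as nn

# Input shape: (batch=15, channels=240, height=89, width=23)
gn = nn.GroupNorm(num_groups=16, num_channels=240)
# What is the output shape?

Input shape: (15, 240, 89, 23)
Output shape: (15, 240, 89, 23)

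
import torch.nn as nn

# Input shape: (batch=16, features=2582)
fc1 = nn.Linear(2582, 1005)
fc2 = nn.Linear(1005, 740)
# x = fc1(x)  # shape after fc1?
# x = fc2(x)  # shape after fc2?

Input shape: (16, 2582)
  -> after fc1: (16, 1005)
Output shape: (16, 740)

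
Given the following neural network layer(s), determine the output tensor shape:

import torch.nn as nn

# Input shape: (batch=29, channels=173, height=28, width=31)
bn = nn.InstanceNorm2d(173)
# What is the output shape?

Input shape: (29, 173, 28, 31)
Output shape: (29, 173, 28, 31)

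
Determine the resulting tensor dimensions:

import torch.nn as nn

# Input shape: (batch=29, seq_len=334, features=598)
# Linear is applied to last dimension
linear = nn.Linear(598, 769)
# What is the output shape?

Input shape: (29, 334, 598)
Output shape: (29, 334, 769)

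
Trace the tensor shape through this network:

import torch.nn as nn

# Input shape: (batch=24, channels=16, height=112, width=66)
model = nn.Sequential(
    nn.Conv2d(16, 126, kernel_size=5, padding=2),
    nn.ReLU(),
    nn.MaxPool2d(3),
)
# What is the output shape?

Input shape: (24, 16, 112, 66)
  -> after Conv2d: (24, 126, 112, 66)
  -> after ReLU: (24, 126, 112, 66)
Output shape: (24, 126, 37, 22)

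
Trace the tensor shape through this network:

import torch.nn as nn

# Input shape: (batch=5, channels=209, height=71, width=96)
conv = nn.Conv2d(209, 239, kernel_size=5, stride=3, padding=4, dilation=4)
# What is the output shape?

Input shape: (5, 209, 71, 96)
Output shape: (5, 239, 21, 30)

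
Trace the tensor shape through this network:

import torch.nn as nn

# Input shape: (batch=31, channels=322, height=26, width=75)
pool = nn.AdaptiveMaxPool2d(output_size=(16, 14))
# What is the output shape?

Input shape: (31, 322, 26, 75)
Output shape: (31, 322, 16, 14)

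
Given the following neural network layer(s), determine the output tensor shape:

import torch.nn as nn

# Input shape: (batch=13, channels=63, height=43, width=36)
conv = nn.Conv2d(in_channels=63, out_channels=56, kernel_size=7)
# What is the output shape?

Input shape: (13, 63, 43, 36)
Output shape: (13, 56, 37, 30)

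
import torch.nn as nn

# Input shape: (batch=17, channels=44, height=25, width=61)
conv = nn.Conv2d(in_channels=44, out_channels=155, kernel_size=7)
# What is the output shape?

Input shape: (17, 44, 25, 61)
Output shape: (17, 155, 19, 55)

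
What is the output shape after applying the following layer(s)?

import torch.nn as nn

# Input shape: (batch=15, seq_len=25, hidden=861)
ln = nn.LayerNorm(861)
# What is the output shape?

Input shape: (15, 25, 861)
Output shape: (15, 25, 861)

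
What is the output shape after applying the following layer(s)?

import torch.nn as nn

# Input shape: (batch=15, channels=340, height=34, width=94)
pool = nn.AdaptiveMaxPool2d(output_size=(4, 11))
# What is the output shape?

Input shape: (15, 340, 34, 94)
Output shape: (15, 340, 4, 11)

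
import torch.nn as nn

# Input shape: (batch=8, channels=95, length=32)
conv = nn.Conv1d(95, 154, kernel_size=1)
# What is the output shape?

Input shape: (8, 95, 32)
Output shape: (8, 154, 32)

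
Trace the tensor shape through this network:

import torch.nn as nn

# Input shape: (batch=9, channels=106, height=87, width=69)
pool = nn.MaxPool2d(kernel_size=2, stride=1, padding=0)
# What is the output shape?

Input shape: (9, 106, 87, 69)
Output shape: (9, 106, 86, 68)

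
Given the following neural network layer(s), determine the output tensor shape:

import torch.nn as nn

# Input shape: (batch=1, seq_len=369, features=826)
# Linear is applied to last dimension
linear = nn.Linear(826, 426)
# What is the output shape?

Input shape: (1, 369, 826)
Output shape: (1, 369, 426)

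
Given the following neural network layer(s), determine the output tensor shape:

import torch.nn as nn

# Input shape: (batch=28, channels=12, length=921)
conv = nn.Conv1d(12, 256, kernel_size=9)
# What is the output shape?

Input shape: (28, 12, 921)
Output shape: (28, 256, 913)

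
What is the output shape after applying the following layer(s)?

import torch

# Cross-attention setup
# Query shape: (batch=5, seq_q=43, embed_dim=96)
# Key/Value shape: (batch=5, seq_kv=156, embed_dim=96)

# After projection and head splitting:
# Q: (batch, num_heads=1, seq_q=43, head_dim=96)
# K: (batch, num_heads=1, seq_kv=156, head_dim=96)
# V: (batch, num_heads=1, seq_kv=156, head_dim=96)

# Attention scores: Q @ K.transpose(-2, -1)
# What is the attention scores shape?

Input shape: (5, 43, 96)
Output shape: (5, 1, 43, 156)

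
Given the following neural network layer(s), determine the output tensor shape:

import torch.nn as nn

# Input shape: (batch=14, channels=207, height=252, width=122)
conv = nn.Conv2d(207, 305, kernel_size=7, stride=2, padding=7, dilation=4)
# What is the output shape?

Input shape: (14, 207, 252, 122)
Output shape: (14, 305, 121, 56)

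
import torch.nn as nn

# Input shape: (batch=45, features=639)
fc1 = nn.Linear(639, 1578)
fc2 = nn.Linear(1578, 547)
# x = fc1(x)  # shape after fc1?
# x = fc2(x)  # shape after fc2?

Input shape: (45, 639)
  -> after fc1: (45, 1578)
Output shape: (45, 547)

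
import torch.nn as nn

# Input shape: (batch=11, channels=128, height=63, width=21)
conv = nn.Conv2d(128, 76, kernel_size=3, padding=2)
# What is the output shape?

Input shape: (11, 128, 63, 21)
Output shape: (11, 76, 65, 23)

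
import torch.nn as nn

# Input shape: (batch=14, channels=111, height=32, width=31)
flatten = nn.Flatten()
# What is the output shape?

Input shape: (14, 111, 32, 31)
Output shape: (14, 110112)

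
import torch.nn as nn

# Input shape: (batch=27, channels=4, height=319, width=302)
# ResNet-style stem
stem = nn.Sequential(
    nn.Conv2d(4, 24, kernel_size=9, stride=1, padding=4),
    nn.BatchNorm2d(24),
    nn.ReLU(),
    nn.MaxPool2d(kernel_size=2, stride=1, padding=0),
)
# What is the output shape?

Input shape: (27, 4, 319, 302)
  -> after Conv2d 9x9 stride=1: (27, 24, 319, 302)
Output shape: (27, 24, 318, 301)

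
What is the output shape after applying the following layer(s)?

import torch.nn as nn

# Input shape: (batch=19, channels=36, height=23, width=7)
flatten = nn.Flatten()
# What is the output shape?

Input shape: (19, 36, 23, 7)
Output shape: (19, 5796)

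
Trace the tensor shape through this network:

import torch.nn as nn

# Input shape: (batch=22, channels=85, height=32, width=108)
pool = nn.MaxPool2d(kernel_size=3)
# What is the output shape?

Input shape: (22, 85, 32, 108)
Output shape: (22, 85, 10, 36)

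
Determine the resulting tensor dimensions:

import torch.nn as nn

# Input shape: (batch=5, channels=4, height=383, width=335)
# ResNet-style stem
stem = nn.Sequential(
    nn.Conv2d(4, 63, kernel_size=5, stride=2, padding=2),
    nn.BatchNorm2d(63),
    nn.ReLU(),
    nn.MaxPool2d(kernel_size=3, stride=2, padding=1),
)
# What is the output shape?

Input shape: (5, 4, 383, 335)
  -> after Conv2d 5x5 stride=2: (5, 63, 192, 168)
Output shape: (5, 63, 96, 84)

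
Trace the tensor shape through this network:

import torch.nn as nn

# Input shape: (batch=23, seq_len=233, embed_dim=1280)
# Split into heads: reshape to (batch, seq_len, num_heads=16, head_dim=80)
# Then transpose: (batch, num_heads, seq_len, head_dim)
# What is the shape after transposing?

Input shape: (23, 233, 1280)
  -> after reshape: (23, 233, 16, 80)
Output shape: (23, 16, 233, 80)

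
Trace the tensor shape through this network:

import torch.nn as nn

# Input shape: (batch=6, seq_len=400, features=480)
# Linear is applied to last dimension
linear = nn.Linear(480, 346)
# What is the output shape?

Input shape: (6, 400, 480)
Output shape: (6, 400, 346)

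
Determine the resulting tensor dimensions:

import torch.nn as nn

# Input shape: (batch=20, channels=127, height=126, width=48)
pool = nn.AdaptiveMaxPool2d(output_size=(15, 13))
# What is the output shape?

Input shape: (20, 127, 126, 48)
Output shape: (20, 127, 15, 13)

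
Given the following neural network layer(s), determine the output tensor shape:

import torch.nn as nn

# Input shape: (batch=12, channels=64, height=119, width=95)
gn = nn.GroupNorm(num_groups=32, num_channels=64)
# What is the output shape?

Input shape: (12, 64, 119, 95)
Output shape: (12, 64, 119, 95)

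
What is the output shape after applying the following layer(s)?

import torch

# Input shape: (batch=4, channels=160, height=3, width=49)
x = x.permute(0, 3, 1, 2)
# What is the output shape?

Input shape: (4, 160, 3, 49)
Output shape: (4, 49, 160, 3)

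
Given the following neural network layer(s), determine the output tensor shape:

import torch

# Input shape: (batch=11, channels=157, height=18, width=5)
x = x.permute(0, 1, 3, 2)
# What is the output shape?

Input shape: (11, 157, 18, 5)
Output shape: (11, 157, 5, 18)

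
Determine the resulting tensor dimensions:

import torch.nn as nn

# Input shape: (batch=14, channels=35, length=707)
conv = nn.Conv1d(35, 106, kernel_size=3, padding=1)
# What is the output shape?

Input shape: (14, 35, 707)
Output shape: (14, 106, 707)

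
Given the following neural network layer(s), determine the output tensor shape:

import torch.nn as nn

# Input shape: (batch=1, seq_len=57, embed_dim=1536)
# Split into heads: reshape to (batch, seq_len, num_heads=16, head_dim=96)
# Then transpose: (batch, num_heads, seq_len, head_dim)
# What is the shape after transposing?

Input shape: (1, 57, 1536)
  -> after reshape: (1, 57, 16, 96)
Output shape: (1, 16, 57, 96)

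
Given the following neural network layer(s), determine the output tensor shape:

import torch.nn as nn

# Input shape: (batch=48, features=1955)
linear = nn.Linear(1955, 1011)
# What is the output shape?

Input shape: (48, 1955)
Output shape: (48, 1011)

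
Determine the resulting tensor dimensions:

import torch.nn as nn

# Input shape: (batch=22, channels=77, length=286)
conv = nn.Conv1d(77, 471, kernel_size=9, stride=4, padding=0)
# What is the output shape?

Input shape: (22, 77, 286)
Output shape: (22, 471, 70)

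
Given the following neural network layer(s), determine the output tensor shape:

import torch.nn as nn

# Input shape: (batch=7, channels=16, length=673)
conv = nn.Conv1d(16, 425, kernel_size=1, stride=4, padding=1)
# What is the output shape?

Input shape: (7, 16, 673)
Output shape: (7, 425, 169)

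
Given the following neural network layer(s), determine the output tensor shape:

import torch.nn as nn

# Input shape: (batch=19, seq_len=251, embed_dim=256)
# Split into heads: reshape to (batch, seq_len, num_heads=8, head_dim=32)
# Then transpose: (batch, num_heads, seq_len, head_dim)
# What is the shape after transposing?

Input shape: (19, 251, 256)
  -> after reshape: (19, 251, 8, 32)
Output shape: (19, 8, 251, 32)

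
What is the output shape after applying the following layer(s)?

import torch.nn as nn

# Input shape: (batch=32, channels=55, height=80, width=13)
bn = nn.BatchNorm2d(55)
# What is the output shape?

Input shape: (32, 55, 80, 13)
Output shape: (32, 55, 80, 13)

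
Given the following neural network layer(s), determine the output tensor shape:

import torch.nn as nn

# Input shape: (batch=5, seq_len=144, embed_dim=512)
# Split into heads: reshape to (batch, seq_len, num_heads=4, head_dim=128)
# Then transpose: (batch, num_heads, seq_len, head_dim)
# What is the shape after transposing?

Input shape: (5, 144, 512)
  -> after reshape: (5, 144, 4, 128)
Output shape: (5, 4, 144, 128)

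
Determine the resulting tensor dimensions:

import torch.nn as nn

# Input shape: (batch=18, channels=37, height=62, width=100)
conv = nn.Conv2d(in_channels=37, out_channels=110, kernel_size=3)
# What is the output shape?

Input shape: (18, 37, 62, 100)
Output shape: (18, 110, 60, 98)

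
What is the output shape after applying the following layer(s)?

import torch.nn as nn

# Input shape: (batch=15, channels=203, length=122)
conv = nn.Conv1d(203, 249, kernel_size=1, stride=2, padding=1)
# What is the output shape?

Input shape: (15, 203, 122)
Output shape: (15, 249, 62)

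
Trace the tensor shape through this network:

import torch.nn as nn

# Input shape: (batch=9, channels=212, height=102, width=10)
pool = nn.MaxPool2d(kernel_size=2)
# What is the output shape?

Input shape: (9, 212, 102, 10)
Output shape: (9, 212, 51, 5)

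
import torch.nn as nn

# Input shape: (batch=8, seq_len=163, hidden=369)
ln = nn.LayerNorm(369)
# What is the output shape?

Input shape: (8, 163, 369)
Output shape: (8, 163, 369)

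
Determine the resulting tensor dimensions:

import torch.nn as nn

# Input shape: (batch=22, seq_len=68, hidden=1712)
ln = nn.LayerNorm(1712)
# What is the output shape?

Input shape: (22, 68, 1712)
Output shape: (22, 68, 1712)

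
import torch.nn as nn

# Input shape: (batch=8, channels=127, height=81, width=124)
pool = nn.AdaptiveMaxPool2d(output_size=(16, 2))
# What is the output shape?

Input shape: (8, 127, 81, 124)
Output shape: (8, 127, 16, 2)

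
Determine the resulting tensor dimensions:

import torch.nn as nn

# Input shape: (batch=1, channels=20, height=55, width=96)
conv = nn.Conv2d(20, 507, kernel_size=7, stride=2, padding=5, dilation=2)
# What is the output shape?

Input shape: (1, 20, 55, 96)
Output shape: (1, 507, 27, 47)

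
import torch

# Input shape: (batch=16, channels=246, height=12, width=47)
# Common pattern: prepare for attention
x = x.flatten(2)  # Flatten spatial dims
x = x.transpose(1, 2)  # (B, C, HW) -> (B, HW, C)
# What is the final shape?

Input shape: (16, 246, 12, 47)
  -> after flatten(2): (16, 246, 564)
Output shape: (16, 564, 246)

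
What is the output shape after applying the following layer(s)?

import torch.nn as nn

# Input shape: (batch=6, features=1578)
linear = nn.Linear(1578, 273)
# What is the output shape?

Input shape: (6, 1578)
Output shape: (6, 273)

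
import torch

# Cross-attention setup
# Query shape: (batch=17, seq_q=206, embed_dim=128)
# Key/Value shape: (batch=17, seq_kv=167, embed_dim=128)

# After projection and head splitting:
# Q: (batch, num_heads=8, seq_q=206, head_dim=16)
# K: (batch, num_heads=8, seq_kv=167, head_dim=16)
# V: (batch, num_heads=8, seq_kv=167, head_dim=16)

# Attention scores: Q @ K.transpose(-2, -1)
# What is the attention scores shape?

Input shape: (17, 206, 128)
Output shape: (17, 8, 206, 167)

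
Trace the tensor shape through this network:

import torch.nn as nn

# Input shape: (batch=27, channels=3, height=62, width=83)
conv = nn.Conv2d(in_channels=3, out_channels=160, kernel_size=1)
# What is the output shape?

Input shape: (27, 3, 62, 83)
Output shape: (27, 160, 62, 83)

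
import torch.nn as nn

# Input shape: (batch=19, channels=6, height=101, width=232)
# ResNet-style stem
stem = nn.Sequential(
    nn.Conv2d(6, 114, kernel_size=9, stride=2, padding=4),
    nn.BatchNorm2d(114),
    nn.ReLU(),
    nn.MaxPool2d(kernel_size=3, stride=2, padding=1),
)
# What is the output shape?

Input shape: (19, 6, 101, 232)
  -> after Conv2d 9x9 stride=2: (19, 114, 51, 116)
Output shape: (19, 114, 26, 58)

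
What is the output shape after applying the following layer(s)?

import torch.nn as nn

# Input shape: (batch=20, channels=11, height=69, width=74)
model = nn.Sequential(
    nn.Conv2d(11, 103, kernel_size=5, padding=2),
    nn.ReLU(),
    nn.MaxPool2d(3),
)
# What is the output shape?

Input shape: (20, 11, 69, 74)
  -> after Conv2d: (20, 103, 69, 74)
  -> after ReLU: (20, 103, 69, 74)
Output shape: (20, 103, 23, 24)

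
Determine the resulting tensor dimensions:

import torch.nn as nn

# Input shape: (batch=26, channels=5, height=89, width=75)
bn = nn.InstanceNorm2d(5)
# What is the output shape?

Input shape: (26, 5, 89, 75)
Output shape: (26, 5, 89, 75)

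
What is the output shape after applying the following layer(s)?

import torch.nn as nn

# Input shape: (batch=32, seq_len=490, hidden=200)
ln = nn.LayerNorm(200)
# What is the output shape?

Input shape: (32, 490, 200)
Output shape: (32, 490, 200)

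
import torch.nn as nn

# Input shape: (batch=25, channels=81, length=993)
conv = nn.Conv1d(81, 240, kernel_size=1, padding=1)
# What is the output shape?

Input shape: (25, 81, 993)
Output shape: (25, 240, 995)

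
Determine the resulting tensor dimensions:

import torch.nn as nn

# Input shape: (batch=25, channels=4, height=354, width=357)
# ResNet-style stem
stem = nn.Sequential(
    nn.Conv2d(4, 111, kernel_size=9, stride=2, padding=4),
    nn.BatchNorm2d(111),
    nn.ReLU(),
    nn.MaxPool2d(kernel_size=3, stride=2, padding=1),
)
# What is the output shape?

Input shape: (25, 4, 354, 357)
  -> after Conv2d 9x9 stride=2: (25, 111, 177, 179)
Output shape: (25, 111, 89, 90)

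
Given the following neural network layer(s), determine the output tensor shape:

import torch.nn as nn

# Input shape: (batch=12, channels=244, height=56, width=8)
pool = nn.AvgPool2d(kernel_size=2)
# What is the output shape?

Input shape: (12, 244, 56, 8)
Output shape: (12, 244, 28, 4)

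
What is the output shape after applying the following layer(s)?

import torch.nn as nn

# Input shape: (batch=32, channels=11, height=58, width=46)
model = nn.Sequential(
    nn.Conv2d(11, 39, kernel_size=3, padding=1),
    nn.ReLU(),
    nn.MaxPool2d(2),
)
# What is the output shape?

Input shape: (32, 11, 58, 46)
  -> after Conv2d: (32, 39, 58, 46)
  -> after ReLU: (32, 39, 58, 46)
Output shape: (32, 39, 29, 23)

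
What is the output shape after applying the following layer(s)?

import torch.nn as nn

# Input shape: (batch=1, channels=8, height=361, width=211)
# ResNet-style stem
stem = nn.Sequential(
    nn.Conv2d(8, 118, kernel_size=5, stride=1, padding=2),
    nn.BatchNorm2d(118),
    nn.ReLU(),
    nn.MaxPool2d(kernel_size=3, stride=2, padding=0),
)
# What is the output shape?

Input shape: (1, 8, 361, 211)
  -> after Conv2d 5x5 stride=1: (1, 118, 361, 211)
Output shape: (1, 118, 180, 105)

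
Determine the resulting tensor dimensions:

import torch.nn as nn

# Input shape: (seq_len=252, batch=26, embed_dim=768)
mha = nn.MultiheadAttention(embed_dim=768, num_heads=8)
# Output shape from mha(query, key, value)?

Input shape: (252, 26, 768)
Output shape: (252, 26, 768)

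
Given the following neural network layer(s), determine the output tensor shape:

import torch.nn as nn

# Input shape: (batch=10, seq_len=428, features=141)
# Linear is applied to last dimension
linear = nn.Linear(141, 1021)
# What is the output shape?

Input shape: (10, 428, 141)
Output shape: (10, 428, 1021)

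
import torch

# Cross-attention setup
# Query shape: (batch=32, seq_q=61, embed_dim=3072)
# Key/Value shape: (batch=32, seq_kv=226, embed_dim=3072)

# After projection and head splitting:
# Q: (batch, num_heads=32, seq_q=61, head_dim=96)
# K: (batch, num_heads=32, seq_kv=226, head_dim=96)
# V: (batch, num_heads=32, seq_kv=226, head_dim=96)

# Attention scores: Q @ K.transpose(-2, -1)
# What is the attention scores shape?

Input shape: (32, 61, 3072)
Output shape: (32, 32, 61, 226)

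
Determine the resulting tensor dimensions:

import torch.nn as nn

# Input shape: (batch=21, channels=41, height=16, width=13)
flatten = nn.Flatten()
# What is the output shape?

Input shape: (21, 41, 16, 13)
Output shape: (21, 8528)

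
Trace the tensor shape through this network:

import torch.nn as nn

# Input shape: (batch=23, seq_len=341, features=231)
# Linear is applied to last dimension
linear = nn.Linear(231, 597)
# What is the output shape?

Input shape: (23, 341, 231)
Output shape: (23, 341, 597)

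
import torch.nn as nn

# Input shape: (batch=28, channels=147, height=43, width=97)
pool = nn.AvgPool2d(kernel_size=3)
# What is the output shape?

Input shape: (28, 147, 43, 97)
Output shape: (28, 147, 14, 32)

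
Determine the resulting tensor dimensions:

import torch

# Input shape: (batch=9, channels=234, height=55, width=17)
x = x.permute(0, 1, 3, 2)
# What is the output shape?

Input shape: (9, 234, 55, 17)
Output shape: (9, 234, 17, 55)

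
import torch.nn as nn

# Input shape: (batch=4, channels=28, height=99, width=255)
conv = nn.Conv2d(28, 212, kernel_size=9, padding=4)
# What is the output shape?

Input shape: (4, 28, 99, 255)
Output shape: (4, 212, 99, 255)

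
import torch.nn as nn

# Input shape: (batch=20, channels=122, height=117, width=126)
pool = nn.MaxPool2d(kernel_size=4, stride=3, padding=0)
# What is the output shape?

Input shape: (20, 122, 117, 126)
Output shape: (20, 122, 38, 41)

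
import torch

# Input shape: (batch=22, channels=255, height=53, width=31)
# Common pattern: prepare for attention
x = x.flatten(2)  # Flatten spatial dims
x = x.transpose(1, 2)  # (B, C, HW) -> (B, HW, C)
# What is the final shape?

Input shape: (22, 255, 53, 31)
  -> after flatten(2): (22, 255, 1643)
Output shape: (22, 1643, 255)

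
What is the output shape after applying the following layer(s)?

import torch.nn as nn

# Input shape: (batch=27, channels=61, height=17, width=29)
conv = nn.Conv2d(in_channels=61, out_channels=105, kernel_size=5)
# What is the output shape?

Input shape: (27, 61, 17, 29)
Output shape: (27, 105, 13, 25)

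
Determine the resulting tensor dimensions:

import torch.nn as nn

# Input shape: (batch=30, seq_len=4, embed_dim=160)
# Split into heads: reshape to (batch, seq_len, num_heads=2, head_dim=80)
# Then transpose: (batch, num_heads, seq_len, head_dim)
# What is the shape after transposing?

Input shape: (30, 4, 160)
  -> after reshape: (30, 4, 2, 80)
Output shape: (30, 2, 4, 80)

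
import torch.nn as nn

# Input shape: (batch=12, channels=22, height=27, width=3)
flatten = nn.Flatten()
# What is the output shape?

Input shape: (12, 22, 27, 3)
Output shape: (12, 1782)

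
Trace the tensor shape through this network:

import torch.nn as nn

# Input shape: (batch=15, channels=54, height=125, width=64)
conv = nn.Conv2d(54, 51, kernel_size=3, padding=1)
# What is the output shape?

Input shape: (15, 54, 125, 64)
Output shape: (15, 51, 125, 64)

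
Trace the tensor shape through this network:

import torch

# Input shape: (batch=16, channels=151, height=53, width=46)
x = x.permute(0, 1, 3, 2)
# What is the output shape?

Input shape: (16, 151, 53, 46)
Output shape: (16, 151, 46, 53)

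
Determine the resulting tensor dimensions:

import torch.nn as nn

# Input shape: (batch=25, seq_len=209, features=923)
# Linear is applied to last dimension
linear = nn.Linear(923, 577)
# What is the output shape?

Input shape: (25, 209, 923)
Output shape: (25, 209, 577)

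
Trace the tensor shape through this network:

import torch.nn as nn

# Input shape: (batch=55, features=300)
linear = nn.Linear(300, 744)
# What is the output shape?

Input shape: (55, 300)
Output shape: (55, 744)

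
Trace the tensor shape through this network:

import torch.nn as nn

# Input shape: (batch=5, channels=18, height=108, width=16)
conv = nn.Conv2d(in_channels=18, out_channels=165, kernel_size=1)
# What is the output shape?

Input shape: (5, 18, 108, 16)
Output shape: (5, 165, 108, 16)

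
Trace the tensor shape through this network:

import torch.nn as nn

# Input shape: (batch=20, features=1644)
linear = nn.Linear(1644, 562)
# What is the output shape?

Input shape: (20, 1644)
Output shape: (20, 562)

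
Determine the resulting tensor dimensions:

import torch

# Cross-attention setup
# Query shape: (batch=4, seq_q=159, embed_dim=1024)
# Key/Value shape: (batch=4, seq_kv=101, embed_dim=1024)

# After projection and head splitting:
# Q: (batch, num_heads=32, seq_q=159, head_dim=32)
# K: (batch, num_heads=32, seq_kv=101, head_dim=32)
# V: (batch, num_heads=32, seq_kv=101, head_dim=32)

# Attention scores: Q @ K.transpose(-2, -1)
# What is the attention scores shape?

Input shape: (4, 159, 1024)
Output shape: (4, 32, 159, 101)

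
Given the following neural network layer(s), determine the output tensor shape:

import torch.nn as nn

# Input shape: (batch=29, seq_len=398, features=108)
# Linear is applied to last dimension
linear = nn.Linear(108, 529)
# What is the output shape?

Input shape: (29, 398, 108)
Output shape: (29, 398, 529)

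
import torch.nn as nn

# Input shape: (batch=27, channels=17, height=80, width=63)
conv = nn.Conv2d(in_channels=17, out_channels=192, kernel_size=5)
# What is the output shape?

Input shape: (27, 17, 80, 63)
Output shape: (27, 192, 76, 59)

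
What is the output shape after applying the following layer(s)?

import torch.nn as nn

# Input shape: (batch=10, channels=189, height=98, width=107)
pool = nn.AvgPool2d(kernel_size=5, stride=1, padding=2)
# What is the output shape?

Input shape: (10, 189, 98, 107)
Output shape: (10, 189, 98, 107)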